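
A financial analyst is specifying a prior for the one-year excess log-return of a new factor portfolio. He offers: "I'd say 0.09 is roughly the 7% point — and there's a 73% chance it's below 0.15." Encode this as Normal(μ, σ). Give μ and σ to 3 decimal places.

μ = 0.132, σ = 0.029

The p-quantile of Normal(μ,σ) is μ + z_p·σ, with z_{0.07} = -1.476 and z_{0.73} = 0.6128.
Eliminate σ: μ = (z₂·x₁ − z₁·x₂)/(z₂ − z₁) = (0.6128·0.09 − (-1.476)·0.15)/2.089 = 0.132.
Then σ = (x₂ − x₁)/(z₂ − z₁) = (0.15 − 0.09)/2.089 = 0.029.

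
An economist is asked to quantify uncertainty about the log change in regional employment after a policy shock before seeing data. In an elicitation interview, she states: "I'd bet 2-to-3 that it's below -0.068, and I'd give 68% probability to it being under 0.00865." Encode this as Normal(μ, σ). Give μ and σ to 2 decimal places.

μ = -0.04, σ = 0.11

The p-quantile of Normal(μ,σ) is μ + z_p·σ, with z_{0.4} = -0.2533 and z_{0.68} = 0.4677.
Eliminate σ: μ = (z₂·x₁ − z₁·x₂)/(z₂ − z₁) = (0.4677·-0.068 − (-0.2533)·0.00865)/0.721 = -0.04.
Then σ = (x₂ − x₁)/(z₂ − z₁) = (0.00865 − -0.068)/0.721 = 0.11.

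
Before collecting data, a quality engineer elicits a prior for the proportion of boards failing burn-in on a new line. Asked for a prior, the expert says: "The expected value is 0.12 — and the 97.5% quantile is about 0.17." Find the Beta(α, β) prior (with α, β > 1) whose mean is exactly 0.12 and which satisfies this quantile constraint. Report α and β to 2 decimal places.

With mean 0.12 fixed, write α = 0.12s, β = 0.88s where s = α+β.
Need P(θ < 0.17) = 0.975 under Beta(0.12s, 0.88s). Normal approximation: (q−m)/√(m(1−m)/s) ≈ z_{0.975} = 1.96, so s ≈ 0.12·0.88·(1.96)²/(0.17−0.12)² = 162.3.
At s = 162.3: P(θ<0.17) ≈ 0.966. Adjusting to match 0.975 gives s ≈ 187.87.
So α = 0.12·187.87 ≈ 22.54, β = 0.88·187.87 ≈ 165.33.

α ≈ 22.54, β ≈ 165.33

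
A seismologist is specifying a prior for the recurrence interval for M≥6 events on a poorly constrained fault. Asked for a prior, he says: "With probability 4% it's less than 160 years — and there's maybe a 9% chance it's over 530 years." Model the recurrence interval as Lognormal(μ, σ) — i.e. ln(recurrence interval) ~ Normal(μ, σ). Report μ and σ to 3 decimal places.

μ ≈ 5.753, σ ≈ 0.387

If T ~ Lognormal(μ,σ) then ln T ~ Normal(μ,σ), so the p-quantile of ln T is μ + z_p·σ.
ln(160) = 5.075 and ln(530) = 6.273; z_{0.04} = -1.751, z_{0.91} = 1.341.
σ = (6.273 − 5.075)/(1.341 − (-1.751)) = 0.387.
μ = 5.075 − (-1.751)·0.387 = 5.753.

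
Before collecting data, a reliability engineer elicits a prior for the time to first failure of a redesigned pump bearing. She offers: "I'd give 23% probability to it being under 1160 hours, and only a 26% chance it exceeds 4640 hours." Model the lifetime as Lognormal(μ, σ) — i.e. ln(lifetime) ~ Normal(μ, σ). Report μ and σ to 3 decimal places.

μ ≈ 7.797, σ ≈ 1.003

If T ~ Lognormal(μ,σ) then ln T ~ Normal(μ,σ), so the p-quantile of ln T is μ + z_p·σ.
ln(1160) = 7.056 and ln(4640) = 8.442; z_{0.23} = -0.7388, z_{0.74} = 0.6433.
σ = (8.442 − 7.056)/(0.6433 − (-0.7388)) = 1.003.
μ = 7.056 − (-0.7388)·1.003 = 7.797.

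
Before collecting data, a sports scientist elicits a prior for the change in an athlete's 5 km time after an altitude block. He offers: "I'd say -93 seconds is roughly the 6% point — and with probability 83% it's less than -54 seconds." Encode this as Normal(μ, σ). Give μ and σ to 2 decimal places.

The p-quantile of Normal(μ,σ) is μ + z_p·σ, with z_{0.06} = -1.555 and z_{0.83} = 0.9542.
Eliminate σ: μ = (z₂·x₁ − z₁·x₂)/(z₂ − z₁) = (0.9542·-93 − (-1.555)·-54)/2.509 = -68.83.
Then σ = (x₂ − x₁)/(z₂ − z₁) = (-54 − -93)/2.509 = 15.54.

μ = -68.83, σ = 15.54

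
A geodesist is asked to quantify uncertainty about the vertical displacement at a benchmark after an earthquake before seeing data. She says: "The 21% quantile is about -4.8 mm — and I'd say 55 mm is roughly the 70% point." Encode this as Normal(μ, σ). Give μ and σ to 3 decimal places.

The p-quantile of Normal(μ,σ) is μ + z_p·σ, with z_{0.21} = -0.8064 and z_{0.7} = 0.5244.
Eliminate σ: μ = (z₂·x₁ − z₁·x₂)/(z₂ − z₁) = (0.5244·-4.8 − (-0.8064)·55)/1.331 = 31.436.
Then σ = (x₂ − x₁)/(z₂ − z₁) = (55 − -4.8)/1.331 = 44.935.

μ = 31.436, σ = 44.935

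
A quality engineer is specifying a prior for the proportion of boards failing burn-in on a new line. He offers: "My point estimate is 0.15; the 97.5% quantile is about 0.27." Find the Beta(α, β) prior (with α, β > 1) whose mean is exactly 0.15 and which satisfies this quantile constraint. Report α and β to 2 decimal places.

α ≈ 6.40, β ≈ 36.28

With mean 0.15 fixed, write α = 0.15s, β = 0.85s where s = α+β.
Need P(θ < 0.27) = 0.975 under Beta(0.15s, 0.85s). Normal approximation: (q−m)/√(m(1−m)/s) ≈ z_{0.975} = 1.96, so s ≈ 0.15·0.85·(1.96)²/(0.27−0.15)² = 34.0.
At s = 34.0: P(θ<0.27) ≈ 0.962. Adjusting to match 0.975 gives s ≈ 42.68.
So α = 0.15·42.68 ≈ 6.40, β = 0.85·42.68 ≈ 36.28.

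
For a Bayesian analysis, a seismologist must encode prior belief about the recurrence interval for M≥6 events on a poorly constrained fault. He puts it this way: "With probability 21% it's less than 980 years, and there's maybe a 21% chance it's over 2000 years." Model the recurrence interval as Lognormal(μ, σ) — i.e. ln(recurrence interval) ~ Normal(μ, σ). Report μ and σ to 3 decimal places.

If T ~ Lognormal(μ,σ) then ln T ~ Normal(μ,σ), so the p-quantile of ln T is μ + z_p·σ.
ln(980) = 6.888 and ln(2000) = 7.601; z_{0.21} = -0.8064, z_{0.79} = 0.8064.
σ = (7.601 − 6.888)/(0.8064 − (-0.8064)) = 0.442.
μ = 6.888 − (-0.8064)·0.442 = 7.244.

μ ≈ 7.244, σ ≈ 0.442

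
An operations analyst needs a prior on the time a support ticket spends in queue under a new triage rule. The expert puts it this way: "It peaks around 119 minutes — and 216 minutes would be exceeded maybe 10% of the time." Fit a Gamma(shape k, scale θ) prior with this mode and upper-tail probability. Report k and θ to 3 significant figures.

k ≈ 6.36, θ ≈ 22.2

Gamma(k,θ) with k>1 has mode (k−1)θ, so θ = 119/(k−1).
Need P(X < 216) = 0.9 with θ tied to k this way. Start at k = 2, θ = 119: P(X<216) ≈ 0.542.
Too low — raise k to concentrate. Iterating converges to k ≈ 6.36.
Then θ = 119/(6.36−1) ≈ 22.2.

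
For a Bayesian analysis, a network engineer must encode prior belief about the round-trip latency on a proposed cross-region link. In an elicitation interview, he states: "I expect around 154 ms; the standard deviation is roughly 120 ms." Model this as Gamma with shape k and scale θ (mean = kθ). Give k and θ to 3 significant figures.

k ≈ 1.65, θ ≈ 93.5

For Gamma(k, scale θ): mean = kθ, variance = kθ², so CV = 1/√k.
CV = SD/mean = 120/154 = 0.7792, hence k = 1/CV² = 1.65.
Then θ = mean/k = 154/1.65 = 93.5.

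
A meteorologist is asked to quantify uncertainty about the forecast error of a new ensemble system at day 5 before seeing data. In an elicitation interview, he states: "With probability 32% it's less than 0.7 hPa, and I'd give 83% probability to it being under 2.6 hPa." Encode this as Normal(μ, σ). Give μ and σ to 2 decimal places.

μ = 1.32, σ = 1.34

For Normal(μ,σ), the p-quantile is μ + z_p·σ. Here z_{0.32} = -0.4677, z_{0.83} = 0.9542.
So 0.7 = μ − 0.4677σ and 2.6 = μ + 0.9542σ.
Subtracting: σ = (2.6 − 0.7)/(0.9542 − (-0.4677)) = 1.34.
Then μ = 0.7 − (-0.4677)·1.34 = 1.32.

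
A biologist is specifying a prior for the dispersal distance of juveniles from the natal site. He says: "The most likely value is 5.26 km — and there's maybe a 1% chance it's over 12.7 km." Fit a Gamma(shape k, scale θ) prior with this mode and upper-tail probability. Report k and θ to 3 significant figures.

Gamma(k,θ) with k>1 has mode (k−1)θ, so θ = 5.26/(k−1).
Need P(X < 12.7) = 0.99 with θ tied to k this way. Start at k = 2, θ = 5.26: P(X<12.7) ≈ 0.695.
Too low — raise k to concentrate. Iterating converges to k ≈ 7.09.
Then θ = 5.26/(7.09−1) ≈ 0.864.

k ≈ 7.09, θ ≈ 0.864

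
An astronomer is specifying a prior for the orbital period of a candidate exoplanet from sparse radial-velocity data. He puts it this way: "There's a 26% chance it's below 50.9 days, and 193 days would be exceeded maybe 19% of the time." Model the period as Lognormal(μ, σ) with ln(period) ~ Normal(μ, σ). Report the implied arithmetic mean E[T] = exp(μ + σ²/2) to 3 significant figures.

If T ~ Lognormal(μ,σ) then ln T ~ Normal(μ,σ), so the p-quantile of ln T is μ + z_p·σ.
ln(50.9) = 3.93 and ln(193) = 5.263; z_{0.26} = -0.6433, z_{0.81} = 0.8779.
σ = (5.263 − 3.93)/(0.8779 − (-0.6433)) = 0.876.
μ = 3.93 − (-0.6433)·0.876 = 4.494.
E[T] = exp(μ + σ²/2) = exp(4.494 + 0.3838) = 131 days.

E[T] ≈ 131 days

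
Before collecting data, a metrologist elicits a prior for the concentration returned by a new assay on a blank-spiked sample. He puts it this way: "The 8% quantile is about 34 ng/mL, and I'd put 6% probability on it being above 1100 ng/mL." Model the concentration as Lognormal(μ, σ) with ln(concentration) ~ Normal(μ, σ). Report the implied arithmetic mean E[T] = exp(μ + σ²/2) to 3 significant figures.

If T ~ Lognormal(μ,σ) then ln T ~ Normal(μ,σ), so the p-quantile of ln T is μ + z_p·σ.
ln(34) = 3.526 and ln(1100) = 7.003; z_{0.08} = -1.405, z_{0.94} = 1.555.
σ = (7.003 − 3.526)/(1.555 − (-1.405)) = 1.175.
μ = 3.526 − (-1.405)·1.175 = 5.177.
E[T] = exp(μ + σ²/2) = exp(5.177 + 0.6899) = 353 ng/mL.

E[T] ≈ 353 ng/mL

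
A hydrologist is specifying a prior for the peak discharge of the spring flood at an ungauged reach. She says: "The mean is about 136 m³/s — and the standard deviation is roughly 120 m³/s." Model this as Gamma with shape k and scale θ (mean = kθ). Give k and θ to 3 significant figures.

k ≈ 1.28, θ ≈ 106

For Gamma(k, scale θ): mean = kθ, variance = kθ², so CV = 1/√k.
CV = SD/mean = 120/136 = 0.8824, hence k = 1/CV² = 1.28.
Then θ = mean/k = 136/1.28 = 106.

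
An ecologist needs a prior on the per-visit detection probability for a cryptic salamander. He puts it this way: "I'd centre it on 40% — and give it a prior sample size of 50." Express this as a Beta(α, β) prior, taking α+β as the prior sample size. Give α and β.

α = 20, β = 30

Under the effective-sample-size interpretation, Beta(α, β) has prior mean α/(α+β) and prior sample size α+β.
So α+β = 50 and α/(α+β) = 0.4, giving α = 0.4·50 = 20 and β = 50 − 20 = 30.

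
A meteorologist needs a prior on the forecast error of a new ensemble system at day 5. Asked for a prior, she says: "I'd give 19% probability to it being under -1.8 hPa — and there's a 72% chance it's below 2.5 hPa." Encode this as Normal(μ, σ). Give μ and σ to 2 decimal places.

The p-quantile of Normal(μ,σ) is μ + z_p·σ, with z_{0.19} = -0.8779 and z_{0.72} = 0.5828.
Eliminate σ: μ = (z₂·x₁ − z₁·x₂)/(z₂ − z₁) = (0.5828·-1.8 − (-0.8779)·2.5)/1.461 = 0.78.
Then σ = (x₂ − x₁)/(z₂ − z₁) = (2.5 − -1.8)/1.461 = 2.94.

μ = 0.78, σ = 2.94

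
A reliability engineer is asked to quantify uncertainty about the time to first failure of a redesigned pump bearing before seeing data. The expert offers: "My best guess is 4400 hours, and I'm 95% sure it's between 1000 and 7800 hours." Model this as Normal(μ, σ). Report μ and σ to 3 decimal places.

A symmetric 95% interval runs μ ± z·σ with z = 1.96.
Half-width = 3400, so σ = 3400/1.96 = 1734.726.
μ is the stated best guess, 4400.000.

μ = 4400.000, σ = 1734.726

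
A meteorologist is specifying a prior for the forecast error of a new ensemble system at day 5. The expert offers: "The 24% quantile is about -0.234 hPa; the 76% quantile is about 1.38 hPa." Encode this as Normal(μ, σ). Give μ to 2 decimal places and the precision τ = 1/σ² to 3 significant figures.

μ = 0.57, τ = 0.766

For Normal(μ,σ), the p-quantile is μ + z_p·σ. Here z_{0.24} = -0.7063, z_{0.76} = 0.7063.
So -0.234 = μ − 0.7063σ and 1.38 = μ + 0.7063σ.
Subtracting: σ = (1.38 − -0.234)/(0.7063 − (-0.7063)) = 1.14.
Then μ = -0.234 − (-0.7063)·1.14 = 0.57.
Precision τ = 1/σ² = 1/1.143² = 0.766.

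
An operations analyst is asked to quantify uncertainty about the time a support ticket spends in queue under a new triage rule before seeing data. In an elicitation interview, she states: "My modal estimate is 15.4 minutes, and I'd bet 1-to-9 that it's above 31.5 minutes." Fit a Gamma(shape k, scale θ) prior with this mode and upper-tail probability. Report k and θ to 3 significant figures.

k ≈ 4.75, θ ≈ 4.11

Gamma(k,θ) with k>1 has mode (k−1)θ, so θ = 15.4/(k−1).
Need P(X < 31.5) = 0.9 with θ tied to k this way. Start at k = 2, θ = 15.4: P(X<31.5) ≈ 0.606.
Too low — raise k to concentrate. Iterating converges to k ≈ 4.75.
Then θ = 15.4/(4.75−1) ≈ 4.11.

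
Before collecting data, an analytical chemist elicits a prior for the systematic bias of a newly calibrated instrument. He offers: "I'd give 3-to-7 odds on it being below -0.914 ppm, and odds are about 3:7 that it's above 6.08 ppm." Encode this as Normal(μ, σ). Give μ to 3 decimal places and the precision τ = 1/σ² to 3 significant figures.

The p-quantile of Normal(μ,σ) is μ + z_p·σ, with z_{0.3} = -0.5244 and z_{0.7} = 0.5244.
Eliminate σ: μ = (z₂·x₁ − z₁·x₂)/(z₂ − z₁) = (0.5244·-0.914 − (-0.5244)·6.08)/1.049 = 2.583.
Then σ = (x₂ − x₁)/(z₂ − z₁) = (6.08 − -0.914)/1.049 = 6.669.
Precision τ = 1/σ² = 1/6.669² = 0.0225.

μ = 2.583, τ = 0.0225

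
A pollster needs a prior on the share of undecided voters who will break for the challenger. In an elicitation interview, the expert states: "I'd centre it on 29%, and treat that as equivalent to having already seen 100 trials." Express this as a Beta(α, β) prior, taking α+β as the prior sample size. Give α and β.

α = 29, β = 71

Under the effective-sample-size interpretation, Beta(α, β) has prior mean α/(α+β) and prior sample size α+β.
So α+β = 100 and α/(α+β) = 0.29, giving α = 0.29·100 = 29 and β = 100 − 29 = 71.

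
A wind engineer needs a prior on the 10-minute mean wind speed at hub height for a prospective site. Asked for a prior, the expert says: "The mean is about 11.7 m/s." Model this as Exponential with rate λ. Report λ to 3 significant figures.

Exponential mean = 1/λ, so λ = 1/11.7 = 0.0855.

λ ≈ 0.0855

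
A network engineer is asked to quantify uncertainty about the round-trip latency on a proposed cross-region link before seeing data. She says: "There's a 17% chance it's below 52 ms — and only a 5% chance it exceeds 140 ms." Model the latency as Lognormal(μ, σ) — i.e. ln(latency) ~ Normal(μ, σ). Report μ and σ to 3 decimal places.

μ ≈ 4.315, σ ≈ 0.381

If T ~ Lognormal(μ,σ) then ln T ~ Normal(μ,σ), so the p-quantile of ln T is μ + z_p·σ.
ln(52) = 3.951 and ln(140) = 4.942; z_{0.17} = -0.9542, z_{0.95} = 1.645.
σ = (4.942 − 3.951)/(1.645 − (-0.9542)) = 0.381.
μ = 3.951 − (-0.9542)·0.381 = 4.315.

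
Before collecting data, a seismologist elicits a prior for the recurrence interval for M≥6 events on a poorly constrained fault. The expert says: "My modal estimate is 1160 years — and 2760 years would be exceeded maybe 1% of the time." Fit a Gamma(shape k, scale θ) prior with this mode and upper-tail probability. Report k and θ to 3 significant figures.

Gamma(k,θ) with k>1 has mode (k−1)θ, so θ = 1160/(k−1).
Need P(X < 2760) = 0.99 with θ tied to k this way. Start at k = 2, θ = 1160: P(X<2760) ≈ 0.687.
Too low — raise k to concentrate. Iterating converges to k ≈ 7.31.
Then θ = 1160/(7.31−1) ≈ 184.

k ≈ 7.31, θ ≈ 184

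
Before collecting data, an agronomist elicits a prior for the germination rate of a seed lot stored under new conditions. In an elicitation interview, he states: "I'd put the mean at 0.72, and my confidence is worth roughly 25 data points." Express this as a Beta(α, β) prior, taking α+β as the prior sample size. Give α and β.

α = 18, β = 7

Under the effective-sample-size interpretation, Beta(α, β) has prior mean α/(α+β) and prior sample size α+β.
So α+β = 25 and α/(α+β) = 0.72, giving α = 0.72·25 = 18 and β = 25 − 18 = 7.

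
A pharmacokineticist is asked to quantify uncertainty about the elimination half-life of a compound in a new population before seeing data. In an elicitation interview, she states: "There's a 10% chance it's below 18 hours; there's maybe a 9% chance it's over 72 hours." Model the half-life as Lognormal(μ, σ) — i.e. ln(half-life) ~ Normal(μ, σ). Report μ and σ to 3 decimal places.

If T ~ Lognormal(μ,σ) then ln T ~ Normal(μ,σ), so the p-quantile of ln T is μ + z_p·σ.
ln(18) = 2.89 and ln(72) = 4.277; z_{0.1} = -1.282, z_{0.91} = 1.341.
σ = (4.277 − 2.89)/(1.341 − (-1.282)) = 0.529.
μ = 2.89 − (-1.282)·0.529 = 3.568.

μ ≈ 3.568, σ ≈ 0.529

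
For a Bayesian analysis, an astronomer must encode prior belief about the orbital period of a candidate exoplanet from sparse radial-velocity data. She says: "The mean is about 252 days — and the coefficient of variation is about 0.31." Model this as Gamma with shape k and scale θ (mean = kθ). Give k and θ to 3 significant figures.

k ≈ 10.4, θ ≈ 24.2

For Gamma(k, scale θ): mean = kθ, variance = kθ², so CV = 1/√k.
CV = 0.31, hence k = 1/CV² = 10.4.
Then θ = mean/k = 252/10.4 = 24.2.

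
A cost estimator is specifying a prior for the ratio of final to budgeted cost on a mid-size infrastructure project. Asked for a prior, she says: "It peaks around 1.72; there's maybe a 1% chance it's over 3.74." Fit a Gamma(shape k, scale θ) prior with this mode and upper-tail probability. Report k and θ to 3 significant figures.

Gamma(k,θ) with k>1 has mode (k−1)θ, so θ = 1.72/(k−1).
Need P(X < 3.74) = 0.99 with θ tied to k this way. Start at k = 2, θ = 1.72: P(X<3.74) ≈ 0.639.
Too low — raise k to concentrate. Iterating converges to k ≈ 9.01.
Then θ = 1.72/(9.01−1) ≈ 0.215.

k ≈ 9.01, θ ≈ 0.215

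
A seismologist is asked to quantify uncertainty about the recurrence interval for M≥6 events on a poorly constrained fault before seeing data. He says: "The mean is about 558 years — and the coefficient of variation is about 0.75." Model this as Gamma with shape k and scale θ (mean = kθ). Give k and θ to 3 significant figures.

For Gamma(k, scale θ): mean = kθ, variance = kθ², so CV = 1/√k.
CV = 0.75, hence k = 1/CV² = 1.78.
Then θ = mean/k = 558/1.78 = 314.

k ≈ 1.78, θ ≈ 314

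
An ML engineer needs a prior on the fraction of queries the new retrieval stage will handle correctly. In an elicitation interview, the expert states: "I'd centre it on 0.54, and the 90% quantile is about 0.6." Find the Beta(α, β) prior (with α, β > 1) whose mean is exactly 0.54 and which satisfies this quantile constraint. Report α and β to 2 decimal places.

With mean 0.54 fixed, write α = 0.54s, β = 0.46s where s = α+β.
Need P(θ < 0.6) = 0.9 under Beta(0.54s, 0.46s). Normal approximation: (q−m)/√(m(1−m)/s) ≈ z_{0.9} = 1.28, so s ≈ 0.54·0.46·(1.28)²/(0.6−0.54)² = 113.3.
At s = 113.3: P(θ<0.6) ≈ 0.901. Adjusting to match 0.9 gives s ≈ 112.41.
So α = 0.54·112.41 ≈ 60.70, β = 0.46·112.41 ≈ 51.71.

α ≈ 60.70, β ≈ 51.71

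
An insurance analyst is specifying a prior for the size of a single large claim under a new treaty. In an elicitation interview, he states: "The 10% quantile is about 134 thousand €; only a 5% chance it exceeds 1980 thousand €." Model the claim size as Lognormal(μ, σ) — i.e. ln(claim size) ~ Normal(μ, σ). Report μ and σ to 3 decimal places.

μ ≈ 6.077, σ ≈ 0.920

If T ~ Lognormal(μ,σ) then ln T ~ Normal(μ,σ), so the p-quantile of ln T is μ + z_p·σ.
ln(134) = 4.898 and ln(1980) = 7.591; z_{0.1} = -1.282, z_{0.95} = 1.645.
σ = (7.591 − 4.898)/(1.645 − (-1.282)) = 0.920.
μ = 4.898 − (-1.282)·0.920 = 6.077.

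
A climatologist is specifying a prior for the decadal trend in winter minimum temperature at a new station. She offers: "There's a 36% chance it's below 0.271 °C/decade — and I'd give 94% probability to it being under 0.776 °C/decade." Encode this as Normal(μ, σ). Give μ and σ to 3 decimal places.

The p-quantile of Normal(μ,σ) is μ + z_p·σ, with z_{0.36} = -0.3585 and z_{0.94} = 1.555.
Eliminate σ: μ = (z₂·x₁ − z₁·x₂)/(z₂ − z₁) = (1.555·0.271 − (-0.3585)·0.776)/1.913 = 0.366.
Then σ = (x₂ − x₁)/(z₂ − z₁) = (0.776 − 0.271)/1.913 = 0.264.

μ = 0.366, σ = 0.264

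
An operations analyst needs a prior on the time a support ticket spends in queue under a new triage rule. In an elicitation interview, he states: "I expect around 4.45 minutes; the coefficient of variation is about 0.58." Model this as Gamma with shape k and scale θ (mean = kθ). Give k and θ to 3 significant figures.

k ≈ 2.97, θ ≈ 1.5

For Gamma(k, scale θ): mean = kθ, variance = kθ², so CV = 1/√k.
CV = 0.58, hence k = 1/CV² = 2.97.
Then θ = mean/k = 4.45/2.97 = 1.5.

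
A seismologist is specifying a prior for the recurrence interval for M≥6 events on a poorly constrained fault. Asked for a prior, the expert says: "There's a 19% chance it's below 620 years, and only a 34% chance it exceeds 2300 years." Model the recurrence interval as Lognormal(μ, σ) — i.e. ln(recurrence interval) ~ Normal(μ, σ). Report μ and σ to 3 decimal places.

μ ≈ 7.322, σ ≈ 1.016

If T ~ Lognormal(μ,σ) then ln T ~ Normal(μ,σ), so the p-quantile of ln T is μ + z_p·σ.
ln(620) = 6.43 and ln(2300) = 7.741; z_{0.19} = -0.8779, z_{0.66} = 0.4125.
σ = (7.741 − 6.43)/(0.4125 − (-0.8779)) = 1.016.
μ = 6.43 − (-0.8779)·1.016 = 7.322.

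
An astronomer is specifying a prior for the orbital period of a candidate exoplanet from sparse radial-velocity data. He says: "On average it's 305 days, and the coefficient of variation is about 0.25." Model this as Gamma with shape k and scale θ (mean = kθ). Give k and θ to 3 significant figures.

For Gamma(k, scale θ): mean = kθ, variance = kθ², so CV = 1/√k.
CV = 0.25, hence k = 1/CV² = 16.
Then θ = mean/k = 305/16 = 19.1.

k ≈ 16, θ ≈ 19.1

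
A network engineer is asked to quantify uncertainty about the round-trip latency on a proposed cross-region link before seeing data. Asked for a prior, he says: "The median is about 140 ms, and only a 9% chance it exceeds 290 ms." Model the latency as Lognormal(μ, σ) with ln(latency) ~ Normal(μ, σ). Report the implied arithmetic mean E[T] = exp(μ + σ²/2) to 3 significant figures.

E[T] ≈ 162 ms

If T ~ Lognormal(μ,σ) then ln T ~ Normal(μ,σ), so the p-quantile of ln T is μ + z_p·σ.
ln(140) = 4.942 and ln(290) = 5.67; z_{0.5} = 0, z_{0.91} = 1.341.
σ = (5.67 − 4.942)/(1.341 − (0)) = 0.543.
μ = 4.942 − (0)·0.543 = 4.942.
E[T] = exp(μ + σ²/2) = exp(4.942 + 0.1475) = 162 ms.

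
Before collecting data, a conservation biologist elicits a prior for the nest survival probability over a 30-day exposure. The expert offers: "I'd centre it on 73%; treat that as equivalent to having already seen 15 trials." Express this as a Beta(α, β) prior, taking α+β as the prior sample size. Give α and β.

α = 10.95, β = 4.05

Under the effective-sample-size interpretation, Beta(α, β) has prior mean α/(α+β) and prior sample size α+β.
So α+β = 15 and α/(α+β) = 0.73, giving α = 0.73·15 = 10.95 and β = 15 − 10.95 = 4.05.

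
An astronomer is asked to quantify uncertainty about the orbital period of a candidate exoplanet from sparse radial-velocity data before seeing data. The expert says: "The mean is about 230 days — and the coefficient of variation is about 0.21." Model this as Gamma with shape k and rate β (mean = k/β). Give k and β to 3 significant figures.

For Gamma(k, rate β): mean = k/β, variance = k/β², so CV = 1/√k.
CV = 0.21, hence k = 1/CV² = 22.7.
Then β = k/mean = 22.7/230 = 0.0986.

k ≈ 22.7, β ≈ 0.0986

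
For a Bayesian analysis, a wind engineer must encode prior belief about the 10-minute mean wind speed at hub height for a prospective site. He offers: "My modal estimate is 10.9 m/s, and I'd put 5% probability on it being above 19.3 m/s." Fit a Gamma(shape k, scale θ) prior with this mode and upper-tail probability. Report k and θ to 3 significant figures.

Gamma(k,θ) with k>1 has mode (k−1)θ, so θ = 10.9/(k−1).
Need P(X < 19.3) = 0.95 with θ tied to k this way. Start at k = 2, θ = 10.9: P(X<19.3) ≈ 0.528.
Too low — raise k to concentrate. Iterating converges to k ≈ 9.54.
Then θ = 10.9/(9.54−1) ≈ 1.28.

k ≈ 9.54, θ ≈ 1.28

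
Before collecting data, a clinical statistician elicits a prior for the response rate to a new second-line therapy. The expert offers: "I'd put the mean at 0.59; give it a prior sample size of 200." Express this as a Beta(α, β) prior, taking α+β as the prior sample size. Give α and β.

Under the effective-sample-size interpretation, Beta(α, β) has prior mean α/(α+β) and prior sample size α+β.
So α+β = 200 and α/(α+β) = 0.59, giving α = 0.59·200 = 118 and β = 200 − 118 = 82.

α = 118, β = 82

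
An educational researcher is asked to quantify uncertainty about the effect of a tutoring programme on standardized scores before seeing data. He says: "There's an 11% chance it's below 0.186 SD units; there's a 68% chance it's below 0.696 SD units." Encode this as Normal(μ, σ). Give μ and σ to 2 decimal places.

μ = 0.56, σ = 0.30

For Normal(μ,σ), the p-quantile is μ + z_p·σ. Here z_{0.11} = -1.227, z_{0.68} = 0.4677.
So 0.186 = μ − 1.227σ and 0.696 = μ + 0.4677σ.
Subtracting: σ = (0.696 − 0.186)/(0.4677 − (-1.227)) = 0.30.
Then μ = 0.186 − (-1.227)·0.30 = 0.56.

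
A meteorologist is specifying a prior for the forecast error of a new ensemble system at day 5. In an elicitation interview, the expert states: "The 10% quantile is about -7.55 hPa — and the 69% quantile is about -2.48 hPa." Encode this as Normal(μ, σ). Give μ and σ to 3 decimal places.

The p-quantile of Normal(μ,σ) is μ + z_p·σ, with z_{0.1} = -1.282 and z_{0.69} = 0.4959.
Eliminate σ: μ = (z₂·x₁ − z₁·x₂)/(z₂ − z₁) = (0.4959·-7.55 − (-1.282)·-2.48)/1.777 = -3.894.
Then σ = (x₂ − x₁)/(z₂ − z₁) = (-2.48 − -7.55)/1.777 = 2.852.

μ = -3.894, σ = 2.852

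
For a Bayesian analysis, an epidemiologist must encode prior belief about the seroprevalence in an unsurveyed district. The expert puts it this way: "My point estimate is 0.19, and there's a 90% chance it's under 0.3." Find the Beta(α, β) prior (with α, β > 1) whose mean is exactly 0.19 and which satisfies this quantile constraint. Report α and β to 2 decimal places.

With mean 0.19 fixed, write α = 0.19s, β = 0.81s where s = α+β.
Need P(θ < 0.3) = 0.9 under Beta(0.19s, 0.81s). Normal approximation: (q−m)/√(m(1−m)/s) ≈ z_{0.9} = 1.28, so s ≈ 0.19·0.81·(1.28)²/(0.3−0.19)² = 20.9.
At s = 20.9: P(θ<0.3) ≈ 0.893. Adjusting to match 0.9 gives s ≈ 22.38.
So α = 0.19·22.38 ≈ 4.25, β = 0.81·22.38 ≈ 18.13.

α ≈ 4.25, β ≈ 18.13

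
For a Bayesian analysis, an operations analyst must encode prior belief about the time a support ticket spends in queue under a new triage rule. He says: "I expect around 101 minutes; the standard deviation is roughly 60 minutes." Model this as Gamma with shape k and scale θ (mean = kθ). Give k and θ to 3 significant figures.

k ≈ 2.83, θ ≈ 35.6

For Gamma(k, scale θ): mean = kθ, variance = kθ², so CV = 1/√k.
CV = SD/mean = 60/101 = 0.5941, hence k = 1/CV² = 2.83.
Then θ = mean/k = 101/2.83 = 35.6.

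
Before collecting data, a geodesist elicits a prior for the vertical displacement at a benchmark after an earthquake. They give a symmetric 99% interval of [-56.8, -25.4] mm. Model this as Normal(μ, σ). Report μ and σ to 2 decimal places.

A symmetric 99% interval runs μ ± z·σ with z = 2.576.
Half-width = 15.7, so σ = 15.7/2.576 = 6.10.
μ is the interval midpoint, -41.10.

μ = -41.10, σ = 6.10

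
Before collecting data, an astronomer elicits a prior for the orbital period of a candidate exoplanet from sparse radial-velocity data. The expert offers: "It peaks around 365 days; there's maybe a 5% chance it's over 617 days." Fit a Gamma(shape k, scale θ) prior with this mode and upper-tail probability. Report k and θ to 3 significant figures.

Gamma(k,θ) with k>1 has mode (k−1)θ, so θ = 365/(k−1).
Need P(X < 617) = 0.95 with θ tied to k this way. Start at k = 2, θ = 365: P(X<617) ≈ 0.504.
Too low — raise k to concentrate. Iterating converges to k ≈ 11.1.
Then θ = 365/(11.1−1) ≈ 36.

k ≈ 11.1, θ ≈ 36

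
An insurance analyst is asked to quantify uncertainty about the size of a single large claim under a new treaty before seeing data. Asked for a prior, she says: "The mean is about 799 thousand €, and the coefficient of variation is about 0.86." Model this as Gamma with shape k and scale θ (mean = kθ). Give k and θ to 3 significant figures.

k ≈ 1.35, θ ≈ 591

For Gamma(k, scale θ): mean = kθ, variance = kθ², so CV = 1/√k.
CV = 0.86, hence k = 1/CV² = 1.35.
Then θ = mean/k = 799/1.35 = 591.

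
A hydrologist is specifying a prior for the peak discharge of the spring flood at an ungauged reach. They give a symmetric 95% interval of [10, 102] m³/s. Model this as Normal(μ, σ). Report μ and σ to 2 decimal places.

A symmetric 95% interval runs μ ± z·σ with z = 1.96.
Half-width = 46, so σ = 46/1.96 = 23.47.
μ is the interval midpoint, 56.00.

μ = 56.00, σ = 23.47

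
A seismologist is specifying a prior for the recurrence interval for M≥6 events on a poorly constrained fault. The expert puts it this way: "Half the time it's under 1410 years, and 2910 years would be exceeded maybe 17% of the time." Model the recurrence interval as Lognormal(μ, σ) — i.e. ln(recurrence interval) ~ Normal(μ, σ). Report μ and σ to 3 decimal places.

If T ~ Lognormal(μ,σ) then ln T ~ Normal(μ,σ), so the p-quantile of ln T is μ + z_p·σ.
ln(1410) = 7.251 and ln(2910) = 7.976; z_{0.5} = 0, z_{0.83} = 0.9542.
σ = (7.976 − 7.251)/(0.9542 − (0)) = 0.759.
μ = 7.251 − (0)·0.759 = 7.251.

μ ≈ 7.251, σ ≈ 0.759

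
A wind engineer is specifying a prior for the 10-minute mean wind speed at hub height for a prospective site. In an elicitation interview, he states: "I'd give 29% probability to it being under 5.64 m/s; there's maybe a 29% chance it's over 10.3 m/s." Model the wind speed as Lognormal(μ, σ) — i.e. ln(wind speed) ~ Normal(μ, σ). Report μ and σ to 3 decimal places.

μ ≈ 2.031, σ ≈ 0.544

If T ~ Lognormal(μ,σ) then ln T ~ Normal(μ,σ), so the p-quantile of ln T is μ + z_p·σ.
ln(5.64) = 1.73 and ln(10.3) = 2.332; z_{0.29} = -0.5534, z_{0.71} = 0.5534.
σ = (2.332 − 1.73)/(0.5534 − (-0.5534)) = 0.544.
μ = 1.73 − (-0.5534)·0.544 = 2.031.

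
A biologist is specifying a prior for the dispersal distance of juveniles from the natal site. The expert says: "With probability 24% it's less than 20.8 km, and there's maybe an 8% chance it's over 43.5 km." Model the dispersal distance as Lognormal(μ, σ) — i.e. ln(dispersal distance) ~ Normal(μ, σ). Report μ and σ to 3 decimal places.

If T ~ Lognormal(μ,σ) then ln T ~ Normal(μ,σ), so the p-quantile of ln T is μ + z_p·σ.
ln(20.8) = 3.035 and ln(43.5) = 3.773; z_{0.24} = -0.7063, z_{0.92} = 1.405.
σ = (3.773 − 3.035)/(1.405 − (-0.7063)) = 0.349.
μ = 3.035 − (-0.7063)·0.349 = 3.282.

μ ≈ 3.282, σ ≈ 0.349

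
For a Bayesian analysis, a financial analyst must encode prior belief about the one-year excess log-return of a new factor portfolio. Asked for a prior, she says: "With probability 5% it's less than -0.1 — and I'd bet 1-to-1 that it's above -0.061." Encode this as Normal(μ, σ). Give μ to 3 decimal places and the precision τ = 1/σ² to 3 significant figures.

The p-quantile of Normal(μ,σ) is μ + z_p·σ, with z_{0.05} = -1.645 and z_{0.5} = 0.
Eliminate σ: μ = (z₂·x₁ − z₁·x₂)/(z₂ − z₁) = (0·-0.1 − (-1.645)·-0.061)/1.645 = -0.061.
Then σ = (x₂ − x₁)/(z₂ − z₁) = (-0.061 − -0.1)/1.645 = 0.024.
Precision τ = 1/σ² = 1/0.02371² = 1780.

μ = -0.061, τ = 1780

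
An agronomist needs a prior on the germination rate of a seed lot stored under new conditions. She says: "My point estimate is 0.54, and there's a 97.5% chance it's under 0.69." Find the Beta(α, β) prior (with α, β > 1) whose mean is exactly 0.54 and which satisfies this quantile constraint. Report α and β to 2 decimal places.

α ≈ 21.54, β ≈ 18.35

With mean 0.54 fixed, write α = 0.54s, β = 0.46s where s = α+β.
Need P(θ < 0.69) = 0.975 under Beta(0.54s, 0.46s). Normal approximation: (q−m)/√(m(1−m)/s) ≈ z_{0.975} = 1.96, so s ≈ 0.54·0.46·(1.96)²/(0.69−0.54)² = 42.4.
At s = 42.4: P(θ<0.69) ≈ 0.978. Adjusting to match 0.975 gives s ≈ 39.89.
So α = 0.54·39.89 ≈ 21.54, β = 0.46·39.89 ≈ 18.35.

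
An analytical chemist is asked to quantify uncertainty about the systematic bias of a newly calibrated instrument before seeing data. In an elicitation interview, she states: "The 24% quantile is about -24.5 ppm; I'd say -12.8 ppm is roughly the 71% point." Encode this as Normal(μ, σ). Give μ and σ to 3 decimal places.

μ = -17.940, σ = 9.288

For Normal(μ,σ), the p-quantile is μ + z_p·σ. Here z_{0.24} = -0.7063, z_{0.71} = 0.5534.
So -24.5 = μ − 0.7063σ and -12.8 = μ + 0.5534σ.
Subtracting: σ = (-12.8 − -24.5)/(0.5534 − (-0.7063)) = 9.288.
Then μ = -24.5 − (-0.7063)·9.288 = -17.940.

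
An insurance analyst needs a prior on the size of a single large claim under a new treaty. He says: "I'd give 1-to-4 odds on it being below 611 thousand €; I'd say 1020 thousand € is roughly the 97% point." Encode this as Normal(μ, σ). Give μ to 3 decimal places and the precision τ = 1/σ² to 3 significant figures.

The p-quantile of Normal(μ,σ) is μ + z_p·σ, with z_{0.2} = -0.8416 and z_{0.97} = 1.881.
Eliminate σ: μ = (z₂·x₁ − z₁·x₂)/(z₂ − z₁) = (1.881·611 − (-0.8416)·1020)/2.722 = 737.440.
Then σ = (x₂ − x₁)/(z₂ − z₁) = (1020 − 611)/2.722 = 150.234.
Precision τ = 1/σ² = 1/150.2² = 4.43e-05.

μ = 737.440, τ = 4.43e-05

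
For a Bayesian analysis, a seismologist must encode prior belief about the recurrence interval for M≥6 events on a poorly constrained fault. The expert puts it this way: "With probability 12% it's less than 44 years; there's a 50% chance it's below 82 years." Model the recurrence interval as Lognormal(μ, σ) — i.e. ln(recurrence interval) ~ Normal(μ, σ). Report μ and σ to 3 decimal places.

μ ≈ 4.407, σ ≈ 0.530

If T ~ Lognormal(μ,σ) then ln T ~ Normal(μ,σ), so the p-quantile of ln T is μ + z_p·σ.
ln(44) = 3.784 and ln(82) = 4.407; z_{0.12} = -1.175, z_{0.5} = 0.
σ = (4.407 − 3.784)/(0 − (-1.175)) = 0.530.
μ = 3.784 − (-1.175)·0.530 = 4.407.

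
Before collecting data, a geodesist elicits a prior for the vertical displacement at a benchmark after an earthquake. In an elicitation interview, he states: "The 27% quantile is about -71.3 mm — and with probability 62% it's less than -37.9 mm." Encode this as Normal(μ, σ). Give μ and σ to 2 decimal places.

For Normal(μ,σ), the p-quantile is μ + z_p·σ. Here z_{0.27} = -0.6128, z_{0.62} = 0.3055.
So -71.3 = μ − 0.6128σ and -37.9 = μ + 0.3055σ.
Subtracting: σ = (-37.9 − -71.3)/(0.3055 − (-0.6128)) = 36.37.
Then μ = -71.3 − (-0.6128)·36.37 = -49.01.

μ = -49.01, σ = 36.37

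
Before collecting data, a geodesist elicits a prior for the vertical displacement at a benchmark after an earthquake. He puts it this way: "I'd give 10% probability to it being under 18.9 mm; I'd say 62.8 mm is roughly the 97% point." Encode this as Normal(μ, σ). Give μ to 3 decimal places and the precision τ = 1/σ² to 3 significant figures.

μ = 36.691, τ = 0.00519

The p-quantile of Normal(μ,σ) is μ + z_p·σ, with z_{0.1} = -1.282 and z_{0.97} = 1.881.
Eliminate σ: μ = (z₂·x₁ − z₁·x₂)/(z₂ − z₁) = (1.881·18.9 − (-1.282)·62.8)/3.162 = 36.691.
Then σ = (x₂ − x₁)/(z₂ − z₁) = (62.8 − 18.9)/3.162 = 13.882.
Precision τ = 1/σ² = 1/13.88² = 0.00519.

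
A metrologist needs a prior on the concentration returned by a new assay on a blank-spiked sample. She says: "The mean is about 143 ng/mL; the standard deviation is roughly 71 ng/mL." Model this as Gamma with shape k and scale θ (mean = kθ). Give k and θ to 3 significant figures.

For Gamma(k, scale θ): mean = kθ, variance = kθ², so CV = 1/√k.
CV = SD/mean = 71/143 = 0.4965, hence k = 1/CV² = 4.06.
Then θ = mean/k = 143/4.06 = 35.3.

k ≈ 4.06, θ ≈ 35.3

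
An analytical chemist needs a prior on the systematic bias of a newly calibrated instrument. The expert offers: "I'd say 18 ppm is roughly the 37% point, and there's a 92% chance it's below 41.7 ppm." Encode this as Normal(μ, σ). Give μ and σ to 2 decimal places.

μ = 22.53, σ = 13.64

For Normal(μ,σ), the p-quantile is μ + z_p·σ. Here z_{0.37} = -0.3319, z_{0.92} = 1.405.
So 18 = μ − 0.3319σ and 41.7 = μ + 1.405σ.
Subtracting: σ = (41.7 − 18)/(1.405 − (-0.3319)) = 13.64.
Then μ = 18 − (-0.3319)·13.64 = 22.53.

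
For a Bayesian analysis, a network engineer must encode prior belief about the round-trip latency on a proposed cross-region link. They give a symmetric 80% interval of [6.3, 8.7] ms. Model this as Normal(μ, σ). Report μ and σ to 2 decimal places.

A symmetric 80% interval runs μ ± z·σ with z = 1.282.
Half-width = 1.2, so σ = 1.2/1.282 = 0.94.
μ is the interval midpoint, 7.50.

μ = 7.50, σ = 0.94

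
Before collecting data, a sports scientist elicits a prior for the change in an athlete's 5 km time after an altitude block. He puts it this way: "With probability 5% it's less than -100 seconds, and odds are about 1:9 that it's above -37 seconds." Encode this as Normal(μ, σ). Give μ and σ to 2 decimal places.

μ = -64.59, σ = 21.53

For Normal(μ,σ), the p-quantile is μ + z_p·σ. Here z_{0.05} = -1.645, z_{0.9} = 1.282.
So -100 = μ − 1.645σ and -37 = μ + 1.282σ.
Subtracting: σ = (-37 − -100)/(1.282 − (-1.645)) = 21.53.
Then μ = -100 − (-1.645)·21.53 = -64.59.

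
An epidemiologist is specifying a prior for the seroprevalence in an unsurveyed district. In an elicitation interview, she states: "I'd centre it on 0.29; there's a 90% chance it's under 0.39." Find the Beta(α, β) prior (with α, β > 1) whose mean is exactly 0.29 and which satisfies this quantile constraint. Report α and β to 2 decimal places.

With mean 0.29 fixed, write α = 0.29s, β = 0.71s where s = α+β.
Need P(θ < 0.39) = 0.9 under Beta(0.29s, 0.71s). Normal approximation: (q−m)/√(m(1−m)/s) ≈ z_{0.9} = 1.28, so s ≈ 0.29·0.71·(1.28)²/(0.39−0.29)² = 33.8.
At s = 33.8: P(θ<0.39) ≈ 0.896. Adjusting to match 0.9 gives s ≈ 35.10.
So α = 0.29·35.10 ≈ 10.18, β = 0.71·35.10 ≈ 24.92.

α ≈ 10.18, β ≈ 24.92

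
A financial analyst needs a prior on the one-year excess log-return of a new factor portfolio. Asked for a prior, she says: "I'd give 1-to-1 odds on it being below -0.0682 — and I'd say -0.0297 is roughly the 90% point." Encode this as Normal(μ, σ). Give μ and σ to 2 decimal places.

The p-quantile of Normal(μ,σ) is μ + z_p·σ, with z_{0.5} = 0 and z_{0.9} = 1.282.
Eliminate σ: μ = (z₂·x₁ − z₁·x₂)/(z₂ − z₁) = (1.282·-0.0682 − (0)·-0.0297)/1.282 = -0.07.
Then σ = (x₂ − x₁)/(z₂ − z₁) = (-0.0297 − -0.0682)/1.282 = 0.03.

μ = -0.07, σ = 0.03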